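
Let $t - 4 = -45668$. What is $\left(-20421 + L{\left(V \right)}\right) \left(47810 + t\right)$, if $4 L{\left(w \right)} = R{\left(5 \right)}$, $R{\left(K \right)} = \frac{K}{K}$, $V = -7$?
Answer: $- \frac{87645859}{2} \approx -4.3823 \cdot 10^{7}$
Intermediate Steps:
$R{\left(K \right)} = 1$
$t = -45664$ ($t = 4 - 45668 = -45664$)
$L{\left(w \right)} = \frac{1}{4}$ ($L{\left(w \right)} = \frac{1}{4} \cdot 1 = \frac{1}{4}$)
$\left(-20421 + L{\left(V \right)}\right) \left(47810 + t\right) = \left(-20421 + \frac{1}{4}\right) \left(47810 - 45664\right) = \left(- \frac{81683}{4}\right) 2146 = - \frac{87645859}{2}$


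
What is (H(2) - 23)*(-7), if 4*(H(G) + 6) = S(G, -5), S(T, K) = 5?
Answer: 777/4 ≈ 194.25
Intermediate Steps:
H(G) = -19/4 (H(G) = -6 + (¼)*5 = -6 + 5/4 = -19/4)
(H(2) - 23)*(-7) = (-19/4 - 23)*(-7) = -111/4*(-7) = 777/4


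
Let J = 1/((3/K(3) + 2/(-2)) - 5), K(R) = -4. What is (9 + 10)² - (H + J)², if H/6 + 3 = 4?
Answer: 238205/729 ≈ 326.76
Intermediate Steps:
H = 6 (H = -18 + 6*4 = -18 + 24 = 6)
J = -4/27 (J = 1/((3/(-4) + 2/(-2)) - 5) = 1/((3*(-¼) + 2*(-½)) - 5) = 1/((-¾ - 1) - 5) = 1/(-7/4 - 5) = 1/(-27/4) = -4/27 ≈ -0.14815)
(9 + 10)² - (H + J)² = (9 + 10)² - (6 - 4/27)² = 19² - (158/27)² = 361 - 1*24964/729 = 361 - 24964/729 = 238205/729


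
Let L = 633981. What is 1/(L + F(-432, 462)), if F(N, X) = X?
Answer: 1/634443 ≈ 1.5762e-6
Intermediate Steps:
1/(L + F(-432, 462)) = 1/(633981 + 462) = 1/634443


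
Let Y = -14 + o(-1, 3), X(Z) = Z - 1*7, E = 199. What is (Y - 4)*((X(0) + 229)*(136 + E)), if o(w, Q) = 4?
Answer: -1041180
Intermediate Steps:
X(Z) = -7 + Z (X(Z) = Z - 7 = -7 + Z)
Y = -10 (Y = -14 + 4 = -10)
(Y - 4)*((X(0) + 229)*(136 + E)) = (-10 - 4)*(((-7 + 0) + 229)*(136 + 199)) = -14*(-7 + 229)*335 = -3108*335 = -14*74370 = -1041180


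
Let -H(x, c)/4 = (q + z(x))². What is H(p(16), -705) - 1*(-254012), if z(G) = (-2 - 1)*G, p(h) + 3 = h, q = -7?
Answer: 245548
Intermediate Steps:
p(h) = -3 + h
z(G) = -3*G
H(x, c) = -4*(-7 - 3*x)²
H(p(16), -705) - 1*(-254012) = -4*(7 + 3*(-3 + 16))² - 1*(-254012) = -4*(7 + 3*13)² + 254012 = -4*(7 + 39)² + 254012 = -4*46² + 254012 = -4*2116 + 254012 = -8464 + 254012 = 245548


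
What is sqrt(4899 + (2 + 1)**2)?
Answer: 2*sqrt(1227) ≈ 70.057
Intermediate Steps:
sqrt(4899 + (2 + 1)**2) = sqrt(4899 + 3**2) = sqrt(4899 + 9) = sqrt(4908) = 2*sqrt(1227)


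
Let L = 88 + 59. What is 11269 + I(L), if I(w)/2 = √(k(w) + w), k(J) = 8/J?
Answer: 11269 + 2*√64851/21 ≈ 11293.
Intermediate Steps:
L = 147
I(w) = 2*√(w + 8/w) (I(w) = 2*√(8/w + w) = 2*√(w + 8/w))
11269 + I(L) = 11269 + 2*√(147 + 8/147) = 11269 + 2*√(21617/147) = 11269 + 2*(√64851/21) = 11269 + 2*√64851/21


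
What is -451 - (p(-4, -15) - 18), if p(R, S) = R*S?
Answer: -493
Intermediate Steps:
-451 - (p(-4, -15) - 18) = -451 - (-4*(-15) - 18) = -451 - (60 - 18) = -451 - 1*42 = -451 - 42 = -493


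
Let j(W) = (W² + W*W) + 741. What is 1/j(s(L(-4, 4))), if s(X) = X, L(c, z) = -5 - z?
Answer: 1/903 ≈ 0.0011074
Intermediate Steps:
j(W) = 741 + 2*W² (j(W) = (W² + W²) + 741 = 2*W² + 741 = 741 + 2*W²)
1/j(s(L(-4, 4))) = 1/(741 + 2*(-5 - 1*4)²) = 1/(741 + 2*(-5 - 4)²) = 1/(741 + 2*(-9)²) = 1/(741 + 2*81) = 1/(741 + 162) = 1/903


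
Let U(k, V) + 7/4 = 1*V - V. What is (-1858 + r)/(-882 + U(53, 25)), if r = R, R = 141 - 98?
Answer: 1452/707 ≈ 2.0537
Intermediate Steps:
U(k, V) = -7/4 (U(k, V) = -7/4 + (1*V - V) = -7/4 + (V - V) = -7/4 + 0 = -7/4)
R = 43
r = 43
(-1858 + r)/(-882 + U(53, 25)) = (-1858 + 43)/(-882 - 7/4) = -1815/(-3535/4) = -1815*(-4/3535) = 1452/707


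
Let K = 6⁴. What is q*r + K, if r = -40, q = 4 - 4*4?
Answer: 1776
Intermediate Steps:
q = -12 (q = 4 - 16 = -12)
K = 1296
q*r + K = -12*(-40) + 1296 = 480 + 1296 = 1776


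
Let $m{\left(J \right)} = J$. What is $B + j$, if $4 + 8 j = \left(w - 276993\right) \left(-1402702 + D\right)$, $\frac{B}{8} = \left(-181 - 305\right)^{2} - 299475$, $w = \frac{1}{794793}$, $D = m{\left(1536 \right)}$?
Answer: $\frac{77116603743111347}{1589586} \approx 4.8514 \cdot 10^{10}$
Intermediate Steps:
$D = 1536$
$w = \frac{1}{794793} \approx 1.2582 \cdot 10^{-6}$
$B = -506232$ ($B = 8 \left(\left(-181 - 305\right)^{2} - 299475\right) = 8 \left(\left(-486\right)^{2} - 299475\right) = 8 \left(236196 - 299475\right) = 8 \left(-63279\right) = -506232$)
$j = \frac{77117408442411299}{1589586}$ ($j = - \frac{1}{2} + \frac{\left(\frac{1}{794793} - 276993\right) \left(-1402702 + 1536\right)}{8} = - \frac{1}{2} + \frac{\left(- \frac{220152097448}{794793}\right) \left(-1401166\right)}{8} = - \frac{1}{2} + \frac{1}{8} \cdot \frac{308469633772824368}{794793} = - \frac{1}{2} + \frac{38558704221603046}{794793} = \frac{77117408442411299}{1589586} \approx 4.8514 \cdot 10^{10}$)
$B + j = -506232 + \frac{77117408442411299}{1589586} = \frac{77116603743111347}{1589586}$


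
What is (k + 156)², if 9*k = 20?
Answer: 2027776/81 ≈ 25034.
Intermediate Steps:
k = 20/9 (k = (⅑)*20 = 20/9 ≈ 2.2222)
(k + 156)² = (20/9 + 156)² = (1424/9)² = 2027776/81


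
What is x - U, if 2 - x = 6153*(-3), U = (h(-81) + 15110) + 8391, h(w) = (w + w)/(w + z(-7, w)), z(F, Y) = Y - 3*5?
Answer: -297414/59 ≈ -5040.9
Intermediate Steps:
z(F, Y) = -15 + Y (z(F, Y) = Y - 15 = -15 + Y)
h(w) = 2*w/(-15 + 2*w) (h(w) = (w + w)/(w + (-15 + w)) = (2*w)/(-15 + 2*w) = 2*w/(-15 + 2*w))
U = 1386613/59 (U = (2*(-81)/(-15 + 2*(-81)) + 15110) + 8391 = (2*(-81)/(-15 - 162) + 15110) + 8391 = (2*(-81)/(-177) + 15110) + 8391 = (2*(-81)*(-1/177) + 15110) + 8391 = (54/59 + 15110) + 8391 = 891544/59 + 8391 = 1386613/59 ≈ 23502.)
x = 18461 (x = 2 - 6153*(-3) = 2 - 1*(-18459) = 2 + 18459 = 18461)
x - U = 18461 - 1*1386613/59 = 18461 - 1386613/59 = -297414/59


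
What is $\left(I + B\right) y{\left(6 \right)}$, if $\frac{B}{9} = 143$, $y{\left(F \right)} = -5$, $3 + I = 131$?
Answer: $-7075$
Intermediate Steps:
$I = 128$ ($I = -3 + 131 = 128$)
$B = 1287$ ($B = 9 \cdot 143 = 1287$)
$\left(I + B\right) y{\left(6 \right)} = \left(128 + 1287\right) \left(-5\right) = 1415 \left(-5\right) = -7075$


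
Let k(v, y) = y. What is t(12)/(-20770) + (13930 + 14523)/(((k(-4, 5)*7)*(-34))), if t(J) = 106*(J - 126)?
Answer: -11531777/494326 ≈ -23.328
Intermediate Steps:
t(J) = -13356 + 106*J (t(J) = 106*(-126 + J) = -13356 + 106*J)
t(12)/(-20770) + (13930 + 14523)/(((k(-4, 5)*7)*(-34))) = (-13356 + 106*12)/(-20770) + (13930 + 14523)/(((5*7)*(-34))) = (-13356 + 1272)*(-1/20770) + 28453/((35*(-34))) = -12084*(-1/20770) + 28453/(-1190) = 6042/10385 + 28453*(-1/1190) = 6042/10385 - 28453/1190 = -11531777/494326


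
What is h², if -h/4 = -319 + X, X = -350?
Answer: 7160976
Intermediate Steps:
h = 2676 (h = -4*(-319 - 350) = -4*(-669) = 2676)
h² = 2676² = 7160976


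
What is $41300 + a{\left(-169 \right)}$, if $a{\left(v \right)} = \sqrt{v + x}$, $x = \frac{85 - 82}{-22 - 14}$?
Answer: $41300 + \frac{i \sqrt{6087}}{6} \approx 41300.0 + 13.003 i$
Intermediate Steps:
$x = - \frac{1}{12}$ ($x = \frac{3}{-36} = 3 \left(- \frac{1}{36}\right) = - \frac{1}{12} \approx -0.083333$)
$a{\left(v \right)} = \sqrt{- \frac{1}{12} + v}$ ($a{\left(v \right)} = \sqrt{v - \frac{1}{12}} = \sqrt{- \frac{1}{12} + v}$)
$41300 + a{\left(-169 \right)} = 41300 + \frac{\sqrt{-3 + 36 \left(-169\right)}}{6} = 41300 + \frac{\sqrt{-3 - 6084}}{6} = 41300 + \frac{\sqrt{-6087}}{6} = 41300 + \frac{i \sqrt{6087}}{6}$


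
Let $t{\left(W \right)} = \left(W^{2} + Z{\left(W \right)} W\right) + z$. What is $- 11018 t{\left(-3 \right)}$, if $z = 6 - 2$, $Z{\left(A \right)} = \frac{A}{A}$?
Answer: $-110180$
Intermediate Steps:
$Z{\left(A \right)} = 1$
$z = 4$ ($z = 6 - 2 = 4$)
$t{\left(W \right)} = 4 + W + W^{2}$ ($t{\left(W \right)} = \left(W^{2} + 1 W\right) + 4 = \left(W^{2} + W\right) + 4 = \left(W + W^{2}\right) + 4 = 4 + W + W^{2}$)
$- 11018 t{\left(-3 \right)} = - 11018 \left(4 - 3 + \left(-3\right)^{2}\right) = - 11018 \left(4 - 3 + 9\right) = \left(-11018\right) 10 = -110180$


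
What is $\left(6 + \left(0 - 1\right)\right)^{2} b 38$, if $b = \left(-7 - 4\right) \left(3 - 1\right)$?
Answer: $-20900$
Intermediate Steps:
$b = -22$ ($b = \left(-11\right) 2 = -22$)
$\left(6 + \left(0 - 1\right)\right)^{2} b 38 = \left(6 + \left(0 - 1\right)\right)^{2} \left(-22\right) 38 = \left(6 - 1\right)^{2} \left(-22\right) 38 = 5^{2} \left(-22\right) 38 = 25 \left(-22\right) 38 = \left(-550\right) 38 = -20900$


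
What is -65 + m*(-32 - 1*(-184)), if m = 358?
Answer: 54351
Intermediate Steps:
-65 + m*(-32 - 1*(-184)) = -65 + 358*(-32 - 1*(-184)) = -65 + 358*(-32 + 184) = -65 + 358*152 = -65 + 54416 = 54351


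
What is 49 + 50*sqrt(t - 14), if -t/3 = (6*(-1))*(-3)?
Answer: 49 + 100*I*sqrt(17) ≈ 49.0 + 412.31*I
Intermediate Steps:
t = -54 (t = -3*6*(-1)*(-3) = -(-18)*(-3) = -3*18 = -54)
49 + 50*sqrt(t - 14) = 49 + 50*sqrt(-54 - 14) = 49 + 50*sqrt(-68) = 49 + 50*(2*I*sqrt(17)) = 49 + 100*I*sqrt(17)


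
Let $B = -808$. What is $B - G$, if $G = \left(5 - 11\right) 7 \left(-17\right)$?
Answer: $-1522$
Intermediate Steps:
$G = 714$ ($G = \left(5 - 11\right) 7 \left(-17\right) = \left(-6\right) 7 \left(-17\right) = \left(-42\right) \left(-17\right) = 714$)
$B - G = -808 - 714 = -1522$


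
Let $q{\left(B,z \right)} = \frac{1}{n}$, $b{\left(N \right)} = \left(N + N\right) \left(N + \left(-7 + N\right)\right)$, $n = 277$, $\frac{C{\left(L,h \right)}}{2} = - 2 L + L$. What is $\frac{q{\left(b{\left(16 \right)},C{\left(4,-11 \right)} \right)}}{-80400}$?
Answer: $- \frac{1}{22270800} \approx -4.4902 \cdot 10^{-8}$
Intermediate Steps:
$C{\left(L,h \right)} = - 2 L$ ($C{\left(L,h \right)} = 2 \left(- 2 L + L\right) = 2 \left(- L\right) = - 2 L$)
$b{\left(N \right)} = 2 N \left(-7 + 2 N\right)$
$q{\left(B,z \right)} = \frac{1}{277}$
$\frac{q{\left(b{\left(16 \right)},C{\left(4,-11 \right)} \right)}}{-80400} = \frac{1}{277 \left(-80400\right)} = \frac{1}{277} \left(- \frac{1}{80400}\right) = - \frac{1}{22270800}$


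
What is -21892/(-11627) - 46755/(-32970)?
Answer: 12051425/3650878 ≈ 3.3010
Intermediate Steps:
-21892/(-11627) - 46755/(-32970) = -21892*(-1/11627) - 46755*(-1/32970) = 21892/11627 + 3117/2198 = 12051425/3650878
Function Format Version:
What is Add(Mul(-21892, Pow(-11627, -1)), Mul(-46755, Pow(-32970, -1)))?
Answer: Rational(12051425, 3650878) ≈ 3.3010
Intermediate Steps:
Add(Mul(-21892, Pow(-11627, -1)), Mul(-46755, Pow(-32970, -1))) = Add(Mul(-21892, Rational(-1, 11627)), Mul(-46755, Rational(-1, 32970))) = Add(Rational(21892, 11627), Rational(3117, 2198)) = Rational(12051425, 3650878)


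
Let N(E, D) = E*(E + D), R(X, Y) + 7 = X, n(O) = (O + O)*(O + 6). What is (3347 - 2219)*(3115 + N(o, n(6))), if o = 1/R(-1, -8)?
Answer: 27947469/8 ≈ 3.4934e+6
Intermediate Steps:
n(O) = 2*O*(6 + O) (n(O) = (2*O)*(6 + O) = 2*O*(6 + O))
R(X, Y) = -7 + X
o = -⅛ (o = 1/(-7 - 1) = 1/(-8) = -⅛ ≈ -0.12500)
N(E, D) = E*(D + E)
(3347 - 2219)*(3115 + N(o, n(6))) = (3347 - 2219)*(3115 - (2*6*(6 + 6) - ⅛)/8) = 1128*(3115 - (2*6*12 - ⅛)/8) = 1128*(3115 - (144 - ⅛)/8) = 1128*(3115 - ⅛*1151/8) = 1128*(3115 - 1151/64) = 1128*(198209/64) = 27947469/8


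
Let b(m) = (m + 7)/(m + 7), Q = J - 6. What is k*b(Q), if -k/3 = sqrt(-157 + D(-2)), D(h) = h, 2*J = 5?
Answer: -3*I*sqrt(159) ≈ -37.829*I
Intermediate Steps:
J = 5/2 (J = (1/2)*5 = 5/2 ≈ 2.5000)
Q = -7/2 (Q = 5/2 - 6 = -7/2 ≈ -3.5000)
b(m) = 1 (b(m) = (7 + m)/(7 + m) = 1)
k = -3*I*sqrt(159) (k = -3*sqrt(-157 - 2) = -3*I*sqrt(159) ≈ -37.829*I)
k*b(Q) = -3*I*sqrt(159)*1 = -3*I*sqrt(159)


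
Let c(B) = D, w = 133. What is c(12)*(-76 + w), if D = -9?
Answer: -513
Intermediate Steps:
c(B) = -9
c(12)*(-76 + w) = -9*(-76 + 133) = -9*57 = -513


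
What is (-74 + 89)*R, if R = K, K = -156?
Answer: -2340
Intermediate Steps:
R = -156
(-74 + 89)*R = (-74 + 89)*(-156) = 15*(-156) = -2340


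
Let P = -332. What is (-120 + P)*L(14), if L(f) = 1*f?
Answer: -6328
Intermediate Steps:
L(f) = f
(-120 + P)*L(14) = (-120 - 332)*14 = -452*14 = -6328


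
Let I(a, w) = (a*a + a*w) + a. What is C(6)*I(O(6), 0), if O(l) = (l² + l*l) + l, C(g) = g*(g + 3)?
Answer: 332748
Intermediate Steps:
C(g) = g*(3 + g)
O(l) = l + 2*l² (O(l) = (l² + l²) + l = 2*l² + l = l + 2*l²)
I(a, w) = a + a² + a*w (I(a, w) = (a² + a*w) + a = a + a² + a*w)
C(6)*I(O(6), 0) = (6*(3 + 6))*((6*(1 + 2*6))*(1 + 6*(1 + 2*6) + 0)) = (6*9)*((6*(1 + 12))*(1 + 6*(1 + 12) + 0)) = 54*((6*13)*(1 + 6*13 + 0)) = 54*(78*(1 + 78 + 0)) = 54*(78*79) = 54*6162 = 332748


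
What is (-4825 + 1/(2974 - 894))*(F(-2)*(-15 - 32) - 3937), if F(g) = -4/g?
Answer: 40455111969/2080 ≈ 1.9450e+7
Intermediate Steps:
(-4825 + 1/(2974 - 894))*(F(-2)*(-15 - 32) - 3937) = (-4825 + 1/(2974 - 894))*((-4/(-2))*(-15 - 32) - 3937) = (-4825 + 1/2080)*(-4*(-1/2)*(-47) - 3937) = (-4825 + 1/2080)*(2*(-47) - 3937) = -10035999*(-94 - 3937)/2080 = -10035999/2080*(-4031) = 40455111969/2080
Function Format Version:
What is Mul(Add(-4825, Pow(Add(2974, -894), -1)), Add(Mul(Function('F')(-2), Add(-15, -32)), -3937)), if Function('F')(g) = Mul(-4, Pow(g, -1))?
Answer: Rational(40455111969, 2080) ≈ 1.9450e+7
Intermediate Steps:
Mul(Add(-4825, Pow(Add(2974, -894), -1)), Add(Mul(Function('F')(-2), Add(-15, -32)), -3937)) = Mul(Add(-4825, Pow(Add(2974, -894), -1)), Add(Mul(Mul(-4, Pow(-2, -1)), Add(-15, -32)), -3937)) = Mul(Add(-4825, Pow(2080, -1)), Add(Mul(Mul(-4, Rational(-1, 2)), -47), -3937)) = Mul(Add(-4825, Rational(1, 2080)), Add(Mul(2, -47), -3937)) = Mul(Rational(-10035999, 2080), Add(-94, -3937)) = Mul(Rational(-10035999, 2080), -4031) = Rational(40455111969, 2080)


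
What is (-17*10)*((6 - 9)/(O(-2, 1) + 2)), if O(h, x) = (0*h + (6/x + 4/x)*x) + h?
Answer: 51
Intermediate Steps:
O(h, x) = 10 + h (O(h, x) = (0 + (10/x)*x) + h = (0 + 10) + h = 10 + h)
(-17*10)*((6 - 9)/(O(-2, 1) + 2)) = (-17*10)*((6 - 9)/((10 - 2) + 2)) = -(-510)/(8 + 2) = -(-510)/10 = -170*(-3/10) = 51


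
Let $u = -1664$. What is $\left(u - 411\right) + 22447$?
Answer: $20372$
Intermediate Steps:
$\left(u - 411\right) + 22447 = \left(-1664 - 411\right) + 22447 = -2075 + 22447 = 20372$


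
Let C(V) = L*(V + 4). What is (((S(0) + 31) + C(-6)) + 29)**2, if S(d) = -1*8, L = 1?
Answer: 2500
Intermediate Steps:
C(V) = 4 + V (C(V) = 1*(V + 4) = 1*(4 + V) = 4 + V)
S(d) = -8
(((S(0) + 31) + C(-6)) + 29)**2 = (((-8 + 31) + (4 - 6)) + 29)**2 = ((23 - 2) + 29)**2 = (21 + 29)**2 = 50**2 = 2500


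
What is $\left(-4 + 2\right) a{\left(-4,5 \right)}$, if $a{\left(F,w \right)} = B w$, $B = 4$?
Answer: $-40$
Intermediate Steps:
$a{\left(F,w \right)} = 4 w$
$\left(-4 + 2\right) a{\left(-4,5 \right)} = \left(-4 + 2\right) 4 \cdot 5 = \left(-2\right) 20 = -40$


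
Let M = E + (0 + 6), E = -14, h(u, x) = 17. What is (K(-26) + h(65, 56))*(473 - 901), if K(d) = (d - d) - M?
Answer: -10700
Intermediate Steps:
M = -8 (M = -14 + (0 + 6) = -14 + 6 = -8)
K(d) = 8 (K(d) = (d - d) - 1*(-8) = 0 + 8 = 8)
(K(-26) + h(65, 56))*(473 - 901) = (8 + 17)*(473 - 901) = 25*(-428) = -10700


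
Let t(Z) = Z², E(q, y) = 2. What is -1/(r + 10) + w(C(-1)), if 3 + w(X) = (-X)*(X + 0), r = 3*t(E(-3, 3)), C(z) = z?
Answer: -89/22 ≈ -4.0455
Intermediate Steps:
r = 12 (r = 3*2² = 3*4 = 12)
w(X) = -3 - X² (w(X) = -3 + (-X)*(X + 0) = -3 + (-X)*X = -3 - X²)
-1/(r + 10) + w(C(-1)) = -1/(12 + 10) + (-3 - 1*(-1)²) = -1/22 + (-3 - 1*1) = -1*1/22 + (-3 - 1) = -1/22 - 4 = -89/22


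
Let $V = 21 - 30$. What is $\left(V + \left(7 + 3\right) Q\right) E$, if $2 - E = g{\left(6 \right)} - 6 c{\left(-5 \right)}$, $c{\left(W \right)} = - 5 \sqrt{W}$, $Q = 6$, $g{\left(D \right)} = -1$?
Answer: $153 - 1530 i \sqrt{5} \approx 153.0 - 3421.2 i$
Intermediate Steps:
$V = -9$
$E = 3 - 30 i \sqrt{5}$ ($E = 2 - \left(-1 - 6 \left(- 5 \sqrt{-5}\right)\right) = 2 - \left(-1 - 6 \left(- 5 i \sqrt{5}\right)\right) = 2 - \left(-1 + 30 i \sqrt{5}\right) = 2 + \left(1 - 30 i \sqrt{5}\right) = 3 - 30 i \sqrt{5} \approx 3.0 - 67.082 i$)
$\left(V + \left(7 + 3\right) Q\right) E = \left(-9 + \left(7 + 3\right) 6\right) \left(3 - 30 i \sqrt{5}\right) = \left(-9 + 10 \cdot 6\right) \left(3 - 30 i \sqrt{5}\right) = \left(-9 + 60\right) \left(3 - 30 i \sqrt{5}\right) = 51 \left(3 - 30 i \sqrt{5}\right) = 153 - 1530 i \sqrt{5}$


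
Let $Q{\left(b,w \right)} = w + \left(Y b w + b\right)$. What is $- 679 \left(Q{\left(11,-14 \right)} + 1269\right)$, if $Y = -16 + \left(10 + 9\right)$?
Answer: $-545916$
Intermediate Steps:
$Y = 3$ ($Y = -16 + 19 = 3$)
$Q{\left(b,w \right)} = b + w + 3 b w$ ($Q{\left(b,w \right)} = w + \left(3 b w + b\right) = w + \left(b + 3 b w\right) = b + w + 3 b w$)
$- 679 \left(Q{\left(11,-14 \right)} + 1269\right) = - 679 \left(\left(11 - 14 + 3 \cdot 11 \left(-14\right)\right) + 1269\right) = - 679 \left(\left(11 - 14 - 462\right) + 1269\right) = - 679 \left(-465 + 1269\right) = \left(-679\right) 804 = -545916$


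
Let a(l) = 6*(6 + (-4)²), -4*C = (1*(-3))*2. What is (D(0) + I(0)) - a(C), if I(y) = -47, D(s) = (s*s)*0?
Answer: -179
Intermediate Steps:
C = 3/2 (C = -1*(-3)*2/4 = -(-3)*2/4 = -¼*(-6) = 3/2 ≈ 1.5000)
D(s) = 0 (D(s) = s²*0 = 0)
a(l) = 132 (a(l) = 6*(6 + 16) = 6*22 = 132)
(D(0) + I(0)) - a(C) = (0 - 47) - 1*132 = -47 - 132 = -179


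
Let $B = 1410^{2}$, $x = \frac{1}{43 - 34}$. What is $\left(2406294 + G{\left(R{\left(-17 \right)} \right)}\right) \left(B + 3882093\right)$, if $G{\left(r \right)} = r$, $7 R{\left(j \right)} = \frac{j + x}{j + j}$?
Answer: $\frac{720395941176350}{51} \approx 1.4125 \cdot 10^{13}$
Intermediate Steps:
$x = \frac{1}{9} \approx 0.11111$
$B = 1988100$
$R{\left(j \right)} = \frac{\frac{1}{9} + j}{14 j}$ ($R{\left(j \right)} = \frac{\left(j + \frac{1}{9}\right) \frac{1}{j + j}}{7} = \frac{\left(\frac{1}{9} + j\right) \frac{1}{2 j}}{7} = \frac{\frac{1}{2} \frac{1}{j} \left(\frac{1}{9} + j\right)}{7} = \frac{\frac{1}{9} + j}{14 j}$)
$\left(2406294 + G{\left(R{\left(-17 \right)} \right)}\right) \left(B + 3882093\right) = \left(2406294 + \frac{1 + 9 \left(-17\right)}{126 \left(-17\right)}\right) \left(1988100 + 3882093\right) = \left(2406294 + \frac{1}{126} \left(- \frac{1}{17}\right) \left(1 - 153\right)\right) 5870193 = \left(2406294 + \frac{1}{126} \left(- \frac{1}{17}\right) \left(-152\right)\right) 5870193 = \left(2406294 + \frac{76}{1071}\right) 5870193 = \frac{2577140950}{1071} \cdot 5870193 = \frac{720395941176350}{51}$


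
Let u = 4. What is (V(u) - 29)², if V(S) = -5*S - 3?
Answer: 2704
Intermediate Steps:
V(S) = -3 - 5*S
(V(u) - 29)² = ((-3 - 5*4) - 29)² = ((-3 - 20) - 29)² = (-23 - 29)² = (-52)² = 2704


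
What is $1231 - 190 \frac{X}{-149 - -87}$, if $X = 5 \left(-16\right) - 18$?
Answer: $\frac{28851}{31} \approx 930.68$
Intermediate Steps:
$X = -98$ ($X = -80 - 18 = -98$)
$1231 - 190 \frac{X}{-149 - -87} = 1231 - 190 \left(- \frac{98}{-149 - -87}\right) = 1231 - 190 \left(- \frac{98}{-149 + 87}\right) = 1231 - 190 \left(- \frac{98}{-62}\right) = 1231 - 190 \left(\left(-98\right) \left(- \frac{1}{62}\right)\right) = 1231 - \frac{9310}{31} = \frac{28851}{31}$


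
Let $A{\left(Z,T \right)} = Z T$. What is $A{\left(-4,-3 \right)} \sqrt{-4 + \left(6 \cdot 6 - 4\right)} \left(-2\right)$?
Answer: $- 48 \sqrt{7} \approx -127.0$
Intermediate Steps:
$A{\left(Z,T \right)} = T Z$
$A{\left(-4,-3 \right)} \sqrt{-4 + \left(6 \cdot 6 - 4\right)} \left(-2\right) = \left(-3\right) \left(-4\right) \sqrt{-4 + \left(6 \cdot 6 - 4\right)} \left(-2\right) = 12 \sqrt{-4 + \left(36 - 4\right)} \left(-2\right) = 12 \sqrt{-4 + 32} \left(-2\right) = 12 \sqrt{28} \left(-2\right) = 12 \cdot 2 \sqrt{7} \left(-2\right) = 24 \sqrt{7} \left(-2\right) = - 48 \sqrt{7}$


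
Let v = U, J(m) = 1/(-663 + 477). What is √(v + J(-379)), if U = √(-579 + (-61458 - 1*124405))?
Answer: √(-186 + 34596*I*√186442)/186 ≈ 14.693 + 14.693*I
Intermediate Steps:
U = I*√186442 (U = √(-579 + (-61458 - 124405)) = √(-579 - 185863) = √(-186442) = I*√186442 ≈ 431.79*I)
J(m) = -1/186 (J(m) = 1/(-186) = -1/186)
v = I*√186442 ≈ 431.79*I
√(v + J(-379)) = √(I*√186442 - 1/186) = √(-1/186 + I*√186442)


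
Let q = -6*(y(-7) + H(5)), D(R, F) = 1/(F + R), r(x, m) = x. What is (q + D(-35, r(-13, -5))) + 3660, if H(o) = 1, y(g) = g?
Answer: 177407/48 ≈ 3696.0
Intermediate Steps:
q = 36 (q = -6*(-7 + 1) = -6*(-6) = 36)
(q + D(-35, r(-13, -5))) + 3660 = (36 + 1/(-13 - 35)) + 3660 = (36 + 1/(-48)) + 3660 = (36 - 1/48) + 3660 = 1727/48 + 3660 = 177407/48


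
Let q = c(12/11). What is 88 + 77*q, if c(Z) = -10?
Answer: -682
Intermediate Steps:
q = -10
88 + 77*q = 88 + 77*(-10) = 88 - 770 = -682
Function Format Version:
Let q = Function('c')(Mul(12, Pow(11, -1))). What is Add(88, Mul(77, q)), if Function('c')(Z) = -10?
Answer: -682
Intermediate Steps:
q = -10
Add(88, Mul(77, q)) = Add(88, Mul(77, -10)) = Add(88, -770) = -682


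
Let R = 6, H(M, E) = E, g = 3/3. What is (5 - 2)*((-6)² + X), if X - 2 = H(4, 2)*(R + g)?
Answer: 156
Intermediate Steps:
g = 1 (g = 3*(⅓) = 1)
X = 16 (X = 2 + 2*(6 + 1) = 2 + 2*7 = 2 + 14 = 16)
(5 - 2)*((-6)² + X) = (5 - 2)*((-6)² + 16) = 3*(36 + 16) = 3*52 = 156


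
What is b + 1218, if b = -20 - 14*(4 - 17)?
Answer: 1380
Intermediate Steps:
b = 162 (b = -20 - 14*(-13) = -20 + 182 = 162)
b + 1218 = 162 + 1218 = 1380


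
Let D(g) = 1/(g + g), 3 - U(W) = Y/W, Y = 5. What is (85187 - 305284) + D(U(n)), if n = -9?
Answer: -14086199/64 ≈ -2.2010e+5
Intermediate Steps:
U(W) = 3 - 5/W
D(g) = 1/(2*g)
(85187 - 305284) + D(U(n)) = (85187 - 305284) + 1/(2*(3 - 5/(-9))) = -220097 + 1/(2*(3 - 5*(-⅑))) = -220097 + 1/(2*(3 + 5/9)) = -220097 + 1/(2*(32/9)) = -220097 + (½)*(9/32) = -220097 + 9/64 = -14086199/64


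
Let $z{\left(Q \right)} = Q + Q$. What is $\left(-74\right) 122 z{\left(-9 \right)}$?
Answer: $162504$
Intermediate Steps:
$z{\left(Q \right)} = 2 Q$
$\left(-74\right) 122 z{\left(-9 \right)} = \left(-74\right) 122 \cdot 2 \left(-9\right) = \left(-9028\right) \left(-18\right) = 162504$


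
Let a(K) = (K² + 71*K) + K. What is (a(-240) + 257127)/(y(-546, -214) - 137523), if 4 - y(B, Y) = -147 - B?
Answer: -297447/137918 ≈ -2.1567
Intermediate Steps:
y(B, Y) = 151 + B (y(B, Y) = 4 - (-147 - B) = 4 + (147 + B) = 151 + B)
a(K) = K² + 72*K
(a(-240) + 257127)/(y(-546, -214) - 137523) = (-240*(72 - 240) + 257127)/((151 - 546) - 137523) = (-240*(-168) + 257127)/(-395 - 137523) = (40320 + 257127)/(-137918) = 297447*(-1/137918) = -297447/137918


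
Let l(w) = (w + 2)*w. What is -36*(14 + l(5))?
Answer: -1764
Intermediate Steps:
l(w) = w*(2 + w) (l(w) = (2 + w)*w = w*(2 + w))
-36*(14 + l(5)) = -36*(14 + 5*(2 + 5)) = -36*(14 + 5*7) = -36*(14 + 35) = -36*49 = -1764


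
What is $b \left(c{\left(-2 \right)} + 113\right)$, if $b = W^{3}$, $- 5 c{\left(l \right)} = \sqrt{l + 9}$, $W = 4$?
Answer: $7232 - \frac{64 \sqrt{7}}{5} \approx 7198.1$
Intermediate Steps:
$c{\left(l \right)} = - \frac{\sqrt{9 + l}}{5}$ ($c{\left(l \right)} = - \frac{\sqrt{l + 9}}{5} = - \frac{\sqrt{9 + l}}{5}$)
$b = 64$ ($b = 4^{3} = 64$)
$b \left(c{\left(-2 \right)} + 113\right) = 64 \left(- \frac{\sqrt{9 - 2}}{5} + 113\right) = 64 \left(- \frac{\sqrt{7}}{5} + 113\right) = 64 \left(113 - \frac{\sqrt{7}}{5}\right) = 7232 - \frac{64 \sqrt{7}}{5}$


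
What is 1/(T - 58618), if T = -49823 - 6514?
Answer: -1/114955 ≈ -8.6991e-6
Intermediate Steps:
T = -56337
1/(T - 58618) = 1/(-56337 - 58618) = 1/(-114955) = -1/114955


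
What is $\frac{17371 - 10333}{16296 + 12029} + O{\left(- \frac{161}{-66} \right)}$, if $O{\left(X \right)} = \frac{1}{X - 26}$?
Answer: $\frac{1814928}{8809075} \approx 0.20603$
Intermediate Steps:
$O{\left(X \right)} = \frac{1}{-26 + X}$
$\frac{17371 - 10333}{16296 + 12029} + O{\left(- \frac{161}{-66} \right)} = \frac{17371 - 10333}{16296 + 12029} + \frac{1}{-26 - \frac{161}{-66}} = \frac{7038}{28325} + \frac{1}{-26 - - \frac{161}{66}} = 7038 \cdot \frac{1}{28325} + \frac{1}{-26 + \frac{161}{66}} = \frac{7038}{28325} + \frac{1}{- \frac{1555}{66}} = \frac{7038}{28325} - \frac{66}{1555} = \frac{1814928}{8809075}$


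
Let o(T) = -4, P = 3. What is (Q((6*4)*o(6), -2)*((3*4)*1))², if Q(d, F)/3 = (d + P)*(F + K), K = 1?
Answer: 11209104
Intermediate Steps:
Q(d, F) = 3*(1 + F)*(3 + d) (Q(d, F) = 3*((d + 3)*(F + 1)) = 3*((3 + d)*(1 + F)) = 3*((1 + F)*(3 + d)) = 3*(1 + F)*(3 + d))
(Q((6*4)*o(6), -2)*((3*4)*1))² = ((9 + 3*((6*4)*(-4)) + 9*(-2) + 3*(-2)*((6*4)*(-4)))*((3*4)*1))² = ((9 + 3*(24*(-4)) - 18 + 3*(-2)*(24*(-4)))*(12*1))² = ((9 + 3*(-96) - 18 + 3*(-2)*(-96))*12)² = ((9 - 288 - 18 + 576)*12)² = (279*12)² = 3348² = 11209104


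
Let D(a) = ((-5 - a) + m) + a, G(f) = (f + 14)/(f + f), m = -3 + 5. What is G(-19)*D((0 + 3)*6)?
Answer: -15/38 ≈ -0.39474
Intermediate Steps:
m = 2
G(f) = (14 + f)/(2*f) (G(f) = (14 + f)/((2*f)) = (14 + f)*(1/(2*f)) = (14 + f)/(2*f))
D(a) = -3 (D(a) = ((-5 - a) + 2) + a = (-3 - a) + a = -3)
G(-19)*D((0 + 3)*6) = ((½)*(14 - 19)/(-19))*(-3) = ((½)*(-1/19)*(-5))*(-3) = (5/38)*(-3) = -15/38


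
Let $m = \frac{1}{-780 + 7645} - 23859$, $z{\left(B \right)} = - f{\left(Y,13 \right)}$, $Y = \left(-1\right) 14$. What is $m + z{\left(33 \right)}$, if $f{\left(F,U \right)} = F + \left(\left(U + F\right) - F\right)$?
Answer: $- \frac{163785169}{6865} \approx -23858.0$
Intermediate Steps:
$Y = -14$
$f{\left(F,U \right)} = F + U$ ($f{\left(F,U \right)} = F + \left(\left(F + U\right) - F\right) = F + U$)
$z{\left(B \right)} = 1$ ($z{\left(B \right)} = - (-14 + 13) = \left(-1\right) \left(-1\right) = 1$)
$m = - \frac{163792034}{6865}$ ($m = \frac{1}{6865} - 23859 = - \frac{163792034}{6865} \approx -23859.0$)
$m + z{\left(33 \right)} = - \frac{163792034}{6865} + 1 = - \frac{163785169}{6865}$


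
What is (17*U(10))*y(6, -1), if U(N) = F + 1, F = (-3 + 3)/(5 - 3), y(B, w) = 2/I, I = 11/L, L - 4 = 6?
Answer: 340/11 ≈ 30.909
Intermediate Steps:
L = 10 (L = 4 + 6 = 10)
I = 11/10 ≈ 1.1000
y(B, w) = 20/11 (y(B, w) = 2/(11/10) = 2*(10/11) = 20/11)
F = 0 (F = 0/2 = 0*(½) = 0)
U(N) = 1 (U(N) = 0 + 1 = 1)
(17*U(10))*y(6, -1) = (17*1)*(20/11) = 17*(20/11) = 340/11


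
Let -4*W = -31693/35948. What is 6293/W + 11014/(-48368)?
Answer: 21883517292953/766463512 ≈ 28551.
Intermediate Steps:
W = 31693/143792 (W = -(-31693)/(4*35948) = -¼*(-31693/35948) = 31693/143792 ≈ 0.22041)
6293/W + 11014/(-48368) = 6293/(31693/143792) + 11014/(-48368) = 6293*(143792/31693) + 11014*(-1/48368) = 904883056/31693 - 5507/24184 = 21883517292953/766463512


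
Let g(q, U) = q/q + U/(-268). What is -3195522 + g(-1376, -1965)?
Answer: -856397663/268 ≈ -3.1955e+6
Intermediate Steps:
g(q, U) = 1 - U/268 (g(q, U) = 1 + U*(-1/268) = 1 - U/268)
-3195522 + g(-1376, -1965) = -3195522 + (1 - 1/268*(-1965)) = -3195522 + (1 + 1965/268) = -3195522 + 2233/268 = -856397663/268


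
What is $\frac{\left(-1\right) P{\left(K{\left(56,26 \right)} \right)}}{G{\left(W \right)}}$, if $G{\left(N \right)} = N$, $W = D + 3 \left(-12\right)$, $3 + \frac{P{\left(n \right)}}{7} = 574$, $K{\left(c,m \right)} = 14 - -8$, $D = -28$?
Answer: $\frac{3997}{64} \approx 62.453$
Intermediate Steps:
$K{\left(c,m \right)} = 22$ ($K{\left(c,m \right)} = 14 + 8 = 22$)
$P{\left(n \right)} = 3997$ ($P{\left(n \right)} = -21 + 7 \cdot 574 = -21 + 4018 = 3997$)
$W = -64$ ($W = -28 + 3 \left(-12\right) = -28 - 36 = -64$)
$\frac{\left(-1\right) P{\left(K{\left(56,26 \right)} \right)}}{G{\left(W \right)}} = \frac{\left(-1\right) 3997}{-64} = \left(-3997\right) \left(- \frac{1}{64}\right) = \frac{3997}{64}$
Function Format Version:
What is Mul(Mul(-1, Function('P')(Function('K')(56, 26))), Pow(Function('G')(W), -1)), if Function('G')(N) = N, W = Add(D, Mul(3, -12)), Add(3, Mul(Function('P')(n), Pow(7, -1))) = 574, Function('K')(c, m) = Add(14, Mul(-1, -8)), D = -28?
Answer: Rational(3997, 64) ≈ 62.453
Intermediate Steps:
Function('K')(c, m) = 22 (Function('K')(c, m) = Add(14, 8) = 22)
Function('P')(n) = 3997 (Function('P')(n) = Add(-21, Mul(7, 574)) = Add(-21, 4018) = 3997)
W = -64 (W = Add(-28, Mul(3, -12)) = Add(-28, -36) = -64)
Mul(Mul(-1, Function('P')(Function('K')(56, 26))), Pow(Function('G')(W), -1)) = Mul(Mul(-1, 3997), Pow(-64, -1)) = Mul(-3997, Rational(-1, 64)) = Rational(3997, 64)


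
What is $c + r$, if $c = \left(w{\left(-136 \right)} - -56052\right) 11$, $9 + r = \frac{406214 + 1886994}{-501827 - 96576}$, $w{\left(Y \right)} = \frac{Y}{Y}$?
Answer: $\frac{368957438114}{598403} \approx 6.1657 \cdot 10^{5}$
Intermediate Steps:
$w{\left(Y \right)} = 1$
$r = - \frac{7678835}{598403}$ ($r = -9 + \frac{406214 + 1886994}{-501827 - 96576} = -9 + \frac{2293208}{-598403} = -9 + 2293208 \left(- \frac{1}{598403}\right) = -9 - \frac{2293208}{598403} = - \frac{7678835}{598403} \approx -12.832$)
$c = 616583$ ($c = \left(1 - -56052\right) 11 = \left(1 + 56052\right) 11 = 56053 \cdot 11 = 616583$)
$c + r = 616583 - \frac{7678835}{598403} = \frac{368957438114}{598403}$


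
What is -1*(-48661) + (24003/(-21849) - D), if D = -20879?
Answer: 506451819/7283 ≈ 69539.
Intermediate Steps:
-1*(-48661) + (24003/(-21849) - D) = -1*(-48661) + (24003/(-21849) - 1*(-20879)) = 48661 + (24003*(-1/21849) + 20879) = 48661 + (-8001/7283 + 20879) = 48661 + 152053756/7283 = 506451819/7283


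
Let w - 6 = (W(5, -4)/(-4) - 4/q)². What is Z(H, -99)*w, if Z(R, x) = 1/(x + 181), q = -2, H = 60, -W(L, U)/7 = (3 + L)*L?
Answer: 2595/41 ≈ 63.293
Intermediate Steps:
W(L, U) = -7*L*(3 + L) (W(L, U) = -7*(3 + L)*L = -7*L*(3 + L))
Z(R, x) = 1/(181 + x)
w = 5190 (w = 6 + (-7*5*(3 + 5)/(-4) - 4/(-2))² = 6 + (-7*5*8*(-¼) - 4*(-½))² = 6 + (-280*(-¼) + 2)² = 6 + (70 + 2)² = 6 + 72² = 6 + 5184 = 5190)
Z(H, -99)*w = 5190/(181 - 99) = 5190/82 = (1/82)*5190 = 2595/41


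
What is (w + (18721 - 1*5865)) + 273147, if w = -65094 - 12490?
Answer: 208419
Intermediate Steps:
w = -77584
(w + (18721 - 1*5865)) + 273147 = (-77584 + (18721 - 1*5865)) + 273147 = (-77584 + (18721 - 5865)) + 273147 = (-77584 + 12856) + 273147 = -64728 + 273147 = 208419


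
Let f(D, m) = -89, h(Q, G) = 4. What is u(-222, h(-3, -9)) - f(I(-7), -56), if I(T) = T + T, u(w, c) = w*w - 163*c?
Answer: 48721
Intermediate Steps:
u(w, c) = w² - 163*c
I(T) = 2*T
u(-222, h(-3, -9)) - f(I(-7), -56) = ((-222)² - 163*4) - 1*(-89) = (49284 - 652) + 89 = 48632 + 89 = 48721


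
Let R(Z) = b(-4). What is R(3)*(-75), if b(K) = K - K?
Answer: 0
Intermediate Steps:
b(K) = 0
R(Z) = 0
R(3)*(-75) = 0*(-75) = 0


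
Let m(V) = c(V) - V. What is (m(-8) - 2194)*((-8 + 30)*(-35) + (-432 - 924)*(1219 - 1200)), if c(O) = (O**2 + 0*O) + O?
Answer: 56517420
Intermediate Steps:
c(O) = O + O**2 (c(O) = (O**2 + 0) + O = O**2 + O = O + O**2)
m(V) = -V + V*(1 + V) (m(V) = V*(1 + V) - V = -V + V*(1 + V))
(m(-8) - 2194)*((-8 + 30)*(-35) + (-432 - 924)*(1219 - 1200)) = ((-8)**2 - 2194)*((-8 + 30)*(-35) + (-432 - 924)*(1219 - 1200)) = (64 - 2194)*(22*(-35) - 1356*19) = -2130*(-770 - 25764) = -2130*(-26534) = 56517420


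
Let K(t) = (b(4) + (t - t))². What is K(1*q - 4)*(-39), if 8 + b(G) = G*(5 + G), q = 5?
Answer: -30576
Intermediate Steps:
b(G) = -8 + G*(5 + G)
K(t) = 784 (K(t) = ((-8 + 4² + 5*4) + (t - t))² = ((-8 + 16 + 20) + 0)² = (28 + 0)² = 28² = 784)
K(1*q - 4)*(-39) = 784*(-39) = -30576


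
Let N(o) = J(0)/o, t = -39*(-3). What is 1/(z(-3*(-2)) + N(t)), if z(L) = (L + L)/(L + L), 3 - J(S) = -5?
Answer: 117/125 ≈ 0.93600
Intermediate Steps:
J(S) = 8 (J(S) = 3 - 1*(-5) = 3 + 5 = 8)
z(L) = 1 (z(L) = (2*L)/((2*L)) = (2*L)*(1/(2*L)) = 1)
t = 117
N(o) = 8/o
1/(z(-3*(-2)) + N(t)) = 1/(1 + 8/117) = 1/(125/117) = 117/125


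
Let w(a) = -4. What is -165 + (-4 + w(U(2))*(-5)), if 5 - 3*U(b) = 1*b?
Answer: -149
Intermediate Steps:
U(b) = 5/3 - b/3
-165 + (-4 + w(U(2))*(-5)) = -165 + (-4 - 4*(-5)) = -165 + (-4 + 20) = -165 + 16 = -149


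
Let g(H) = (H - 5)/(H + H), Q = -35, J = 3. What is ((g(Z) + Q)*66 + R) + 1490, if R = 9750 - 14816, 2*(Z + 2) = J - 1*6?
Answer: -40641/7 ≈ -5805.9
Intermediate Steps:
Z = -7/2 (Z = -2 + (3 - 1*6)/2 = -2 + (3 - 6)/2 = -2 + (½)*(-3) = -2 - 3/2 = -7/2 ≈ -3.5000)
g(H) = (-5 + H)/(2*H) (g(H) = (-5 + H)/((2*H)) = (-5 + H)*(1/(2*H)) = (-5 + H)/(2*H))
R = -5066
((g(Z) + Q)*66 + R) + 1490 = (((-5 - 7/2)/(2*(-7/2)) - 35)*66 - 5066) + 1490 = (((½)*(-2/7)*(-17/2) - 35)*66 - 5066) + 1490 = ((17/14 - 35)*66 - 5066) + 1490 = (-473/14*66 - 5066) + 1490 = (-15609/7 - 5066) + 1490 = -51071/7 + 1490 = -40641/7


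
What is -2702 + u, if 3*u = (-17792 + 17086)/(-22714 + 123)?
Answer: -183121940/67773 ≈ -2702.0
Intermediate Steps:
u = 706/67773 (u = ((-17792 + 17086)/(-22714 + 123))/3 = (-706/(-22591))/3 = (-706*(-1/22591))/3 = (⅓)*(706/22591) = 706/67773 ≈ 0.010417)
-2702 + u = -2702 + 706/67773 = -183121940/67773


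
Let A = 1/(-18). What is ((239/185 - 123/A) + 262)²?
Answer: 210037973401/34225 ≈ 6.1370e+6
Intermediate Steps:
A = -1/18 ≈ -0.055556
((239/185 - 123/A) + 262)² = ((239/185 - 123/(-1/18)) + 262)² = ((239*(1/185) - 123*(-18)) + 262)² = ((239/185 + 2214) + 262)² = (409829/185 + 262)² = (458299/185)² = 210037973401/34225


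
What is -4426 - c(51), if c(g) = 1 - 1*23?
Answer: -4404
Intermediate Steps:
c(g) = -22 (c(g) = 1 - 23 = -22)
-4426 - c(51) = -4426 - 1*(-22) = -4426 + 22 = -4404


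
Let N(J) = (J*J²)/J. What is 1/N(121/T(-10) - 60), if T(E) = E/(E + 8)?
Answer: 25/32041 ≈ 0.00078025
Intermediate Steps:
T(E) = E/(8 + E)
N(J) = J² (N(J) = J³/J = J²)
1/N(121/T(-10) - 60) = 1/((121/((-10/(8 - 10))) - 60)²) = 1/((121/((-10/(-2))) - 60)²) = 1/((121/((-10*(-½))) - 60)²) = 1/((121/5 - 60)²) = 1/((-179/5)²) = 1/(32041/25) = 25/32041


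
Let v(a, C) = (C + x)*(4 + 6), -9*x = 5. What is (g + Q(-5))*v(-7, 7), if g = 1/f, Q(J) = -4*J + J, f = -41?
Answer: 356120/369 ≈ 965.09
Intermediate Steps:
x = -5/9 (x = -⅑*5 = -5/9 ≈ -0.55556)
Q(J) = -3*J
v(a, C) = -50/9 + 10*C (v(a, C) = (C - 5/9)*(4 + 6) = (-5/9 + C)*10 = -50/9 + 10*C)
g = -1/41 (g = 1/(-41) = -1/41 ≈ -0.024390)
(g + Q(-5))*v(-7, 7) = (-1/41 - 3*(-5))*(-50/9 + 10*7) = (-1/41 + 15)*(-50/9 + 70) = (614/41)*(580/9) = 356120/369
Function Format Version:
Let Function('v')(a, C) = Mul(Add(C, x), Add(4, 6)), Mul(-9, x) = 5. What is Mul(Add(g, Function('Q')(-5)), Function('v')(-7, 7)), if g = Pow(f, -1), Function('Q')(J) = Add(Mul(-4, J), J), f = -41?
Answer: Rational(356120, 369) ≈ 965.09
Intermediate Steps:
x = Rational(-5, 9) (x = Mul(Rational(-1, 9), 5) = Rational(-5, 9) ≈ -0.55556)
Function('Q')(J) = Mul(-3, J)
Function('v')(a, C) = Add(Rational(-50, 9), Mul(10, C)) (Function('v')(a, C) = Mul(Add(C, Rational(-5, 9)), Add(4, 6)) = Mul(Add(Rational(-5, 9), C), 10) = Add(Rational(-50, 9), Mul(10, C)))
g = Rational(-1, 41) (g = Pow(-41, -1) = Rational(-1, 41) ≈ -0.024390)
Mul(Add(g, Function('Q')(-5)), Function('v')(-7, 7)) = Mul(Add(Rational(-1, 41), Mul(-3, -5)), Add(Rational(-50, 9), Mul(10, 7))) = Mul(Add(Rational(-1, 41), 15), Add(Rational(-50, 9), 70)) = Mul(Rational(614, 41), Rational(580, 9)) = Rational(356120, 369)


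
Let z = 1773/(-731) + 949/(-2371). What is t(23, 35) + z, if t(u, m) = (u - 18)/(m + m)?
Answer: -66831827/24264814 ≈ -2.7543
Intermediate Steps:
t(u, m) = (-18 + u)/(2*m) (t(u, m) = (-18 + u)/((2*m)) = (-18 + u)*(1/(2*m)) = (-18 + u)/(2*m))
z = -4897502/1733201 (z = 1773*(-1/731) + 949*(-1/2371) = -1773/731 - 949/2371 = -4897502/1733201 ≈ -2.8257)
t(23, 35) + z = (1/2)*(-18 + 23)/35 - 4897502/1733201 = (1/2)*(1/35)*5 - 4897502/1733201 = 1/14 - 4897502/1733201 = -66831827/24264814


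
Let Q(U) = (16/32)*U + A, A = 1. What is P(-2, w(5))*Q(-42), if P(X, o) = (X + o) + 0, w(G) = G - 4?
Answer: 20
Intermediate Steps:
w(G) = -4 + G
P(X, o) = X + o
Q(U) = 1 + U/2 (Q(U) = (16/32)*U + 1 = (16*(1/32))*U + 1 = U/2 + 1 = 1 + U/2)
P(-2, w(5))*Q(-42) = (-2 + (-4 + 5))*(1 + (½)*(-42)) = (-2 + 1)*(1 - 21) = -1*(-20) = 20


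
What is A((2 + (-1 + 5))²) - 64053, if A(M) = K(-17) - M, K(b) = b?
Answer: -64106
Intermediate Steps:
A(M) = -17 - M
A((2 + (-1 + 5))²) - 64053 = (-17 - (2 + (-1 + 5))²) - 64053 = (-17 - (2 + 4)²) - 64053 = (-17 - 1*6²) - 64053 = (-17 - 1*36) - 64053 = (-17 - 36) - 64053 = -53 - 64053 = -64106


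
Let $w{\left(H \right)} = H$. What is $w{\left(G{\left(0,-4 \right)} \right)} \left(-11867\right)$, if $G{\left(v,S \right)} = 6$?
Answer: $-71202$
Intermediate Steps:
$w{\left(G{\left(0,-4 \right)} \right)} \left(-11867\right) = 6 \left(-11867\right) = -71202$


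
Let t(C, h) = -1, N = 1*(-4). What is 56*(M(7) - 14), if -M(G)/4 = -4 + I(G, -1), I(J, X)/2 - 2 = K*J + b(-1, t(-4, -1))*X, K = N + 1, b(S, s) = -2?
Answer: 7728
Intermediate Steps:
N = -4
K = -3 (K = -4 + 1 = -3)
I(J, X) = 4 - 6*J - 4*X (I(J, X) = 4 + 2*(-3*J - 2*X) = 4 + (-6*J - 4*X) = 4 - 6*J - 4*X)
M(G) = -16 + 24*G (M(G) = -4*(-4 + (4 - 6*G - 4*(-1))) = -4*(-4 + (4 - 6*G + 4)) = -4*(-4 + (8 - 6*G)) = -4*(4 - 6*G) = -16 + 24*G)
56*(M(7) - 14) = 56*((-16 + 24*7) - 14) = 56*((-16 + 168) - 14) = 56*(152 - 14) = 56*138 = 7728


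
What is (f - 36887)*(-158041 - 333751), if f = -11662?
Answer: 23876009808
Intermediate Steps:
(f - 36887)*(-158041 - 333751) = (-11662 - 36887)*(-158041 - 333751) = -48549*(-491792) = 23876009808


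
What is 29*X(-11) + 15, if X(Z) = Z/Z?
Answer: 44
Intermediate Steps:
X(Z) = 1
29*X(-11) + 15 = 29*1 + 15 = 29 + 15 = 44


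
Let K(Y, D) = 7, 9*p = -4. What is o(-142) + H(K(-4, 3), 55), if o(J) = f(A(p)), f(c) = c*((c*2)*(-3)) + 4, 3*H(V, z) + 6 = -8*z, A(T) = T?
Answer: -3938/27 ≈ -145.85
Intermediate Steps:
p = -4/9 (p = (1/9)*(-4) = -4/9 ≈ -0.44444)
H(V, z) = -2 - 8*z/3 (H(V, z) = -2 + (-8*z)/3 = -2 - 8*z/3)
f(c) = 4 - 6*c**2 (f(c) = c*((2*c)*(-3)) + 4 = c*(-6*c) + 4 = -6*c**2 + 4 = 4 - 6*c**2)
o(J) = 76/27 (o(J) = 4 - 6*(-4/9)**2 = 4 - 6*16/81 = 4 - 32/27 = 76/27)
o(-142) + H(K(-4, 3), 55) = 76/27 + (-2 - 8/3*55) = 76/27 + (-2 - 440/3) = 76/27 - 446/3 = -3938/27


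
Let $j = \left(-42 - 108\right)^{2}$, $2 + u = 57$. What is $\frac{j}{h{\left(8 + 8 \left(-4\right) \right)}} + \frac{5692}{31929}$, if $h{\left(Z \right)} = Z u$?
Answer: $- \frac{11848151}{702438} \approx -16.867$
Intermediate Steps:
$u = 55$ ($u = -2 + 57 = 55$)
$h{\left(Z \right)} = 55 Z$ ($h{\left(Z \right)} = Z 55 = 55 Z$)
$j = 22500$ ($j = \left(-150\right)^{2} = 22500$)
$\frac{j}{h{\left(8 + 8 \left(-4\right) \right)}} + \frac{5692}{31929} = \frac{22500}{55 \left(8 + 8 \left(-4\right)\right)} + \frac{5692}{31929} = \frac{22500}{55 \left(8 - 32\right)} + 5692 \cdot \frac{1}{31929} = \frac{22500}{55 \left(-24\right)} + \frac{5692}{31929} = \frac{22500}{-1320} + \frac{5692}{31929} = 22500 \left(- \frac{1}{1320}\right) + \frac{5692}{31929} = - \frac{375}{22} + \frac{5692}{31929} = - \frac{11848151}{702438}$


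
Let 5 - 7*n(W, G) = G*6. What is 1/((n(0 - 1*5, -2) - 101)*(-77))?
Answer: 1/7590 ≈ 0.00013175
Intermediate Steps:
n(W, G) = 5/7 - 6*G/7 (n(W, G) = 5/7 - G*6/7 = 5/7 - 6*G/7)
1/((n(0 - 1*5, -2) - 101)*(-77)) = 1/(((5/7 - 6/7*(-2)) - 101)*(-77)) = 1/(((5/7 + 12/7) - 101)*(-77)) = 1/((17/7 - 101)*(-77)) = 1/(-690/7*(-77)) = 1/7590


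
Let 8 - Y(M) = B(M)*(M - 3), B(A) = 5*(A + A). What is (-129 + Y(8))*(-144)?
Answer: 75024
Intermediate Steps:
B(A) = 10*A (B(A) = 5*(2*A) = 10*A)
Y(M) = 8 - 10*M*(-3 + M) (Y(M) = 8 - 10*M*(M - 3) = 8 - 10*M*(-3 + M))
(-129 + Y(8))*(-144) = (-129 + (8 - 10*8² + 30*8))*(-144) = (-129 + (8 - 10*64 + 240))*(-144) = (-129 + (8 - 640 + 240))*(-144) = (-129 - 392)*(-144) = -521*(-144) = 75024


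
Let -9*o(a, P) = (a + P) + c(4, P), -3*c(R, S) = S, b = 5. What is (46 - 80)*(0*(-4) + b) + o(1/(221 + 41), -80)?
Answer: -1160663/7074 ≈ -164.07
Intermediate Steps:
c(R, S) = -S/3
o(a, P) = -2*P/27 - a/9 (o(a, P) = -((a + P) - P/3)/9 = -((P + a) - P/3)/9 = -(a + 2*P/3)/9 = -2*P/27 - a/9)
(46 - 80)*(0*(-4) + b) + o(1/(221 + 41), -80) = (46 - 80)*(0*(-4) + 5) + (-2/27*(-80) - 1/(9*(221 + 41))) = -34*(0 + 5) + (160/27 - ⅑/262) = -34*5 + (160/27 - ⅑*1/262) = -170 + (160/27 - 1/2358) = -170 + 41917/7074 = -1160663/7074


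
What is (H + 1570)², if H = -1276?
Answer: 86436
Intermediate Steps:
(H + 1570)² = (-1276 + 1570)² = 294² = 86436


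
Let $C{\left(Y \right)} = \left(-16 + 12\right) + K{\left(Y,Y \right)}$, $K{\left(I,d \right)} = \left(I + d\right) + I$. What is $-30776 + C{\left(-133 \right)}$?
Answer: $-31179$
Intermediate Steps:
$K{\left(I,d \right)} = d + 2 I$
$C{\left(Y \right)} = -4 + 3 Y$ ($C{\left(Y \right)} = \left(-16 + 12\right) + \left(Y + 2 Y\right) = -4 + 3 Y$)
$-30776 + C{\left(-133 \right)} = -30776 + \left(-4 + 3 \left(-133\right)\right) = -30776 - 403 = -31179$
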